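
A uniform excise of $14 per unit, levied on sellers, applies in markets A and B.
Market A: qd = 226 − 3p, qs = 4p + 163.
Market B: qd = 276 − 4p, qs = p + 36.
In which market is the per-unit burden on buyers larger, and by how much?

Market A: pre-tax p* = $9, q* = 199; post-tax q = 175; per-unit burden on buyers = $8.
Market B: pre-tax p* = $48, q* = 84; post-tax q = 72.8; per-unit burden on buyers = $2.8.
Difference: $8 vs $2.8 → market A is larger by $5.2.

Market A, by $5.2.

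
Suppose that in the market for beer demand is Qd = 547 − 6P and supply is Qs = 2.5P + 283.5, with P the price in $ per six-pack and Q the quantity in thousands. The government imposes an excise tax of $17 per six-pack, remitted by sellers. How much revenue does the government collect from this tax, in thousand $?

Without the tax, 547 − 6P = 2.5P + 283.5 gives 8.5P = 263.5, so P* = $31 and Q* = 361.
With the tax collected from sellers, supply shifts: Qs = 2.5(P − 17) + 283.5.
New equilibrium: buyers pay $36, sellers receive $19, Q = 331. (Wedge: Pb − Ps = 17.)
Revenue = t · Q = 17 · 331 = $5627.

Tax revenue = $5627 thousand.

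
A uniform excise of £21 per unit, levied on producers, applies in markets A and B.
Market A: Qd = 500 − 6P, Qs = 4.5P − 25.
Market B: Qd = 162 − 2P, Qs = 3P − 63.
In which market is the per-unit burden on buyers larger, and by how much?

Market B, by £3.6.

Market A: pre-tax P* = £50, Q* = 200; post-tax Q = 146; per-unit burden on buyers = £9.
Market B: pre-tax P* = £45, Q* = 72; post-tax Q = 46.8; per-unit burden on buyers = £12.6.
Difference: £9 vs £12.6 → market B is larger by £3.6.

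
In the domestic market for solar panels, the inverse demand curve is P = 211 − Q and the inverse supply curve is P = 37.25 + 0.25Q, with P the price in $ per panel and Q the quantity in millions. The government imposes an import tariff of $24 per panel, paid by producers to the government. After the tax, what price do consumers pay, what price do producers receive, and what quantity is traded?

Consumers pay $91.2; producers receive $67.2; quantity = 119.8.

Rewrite in direct form: Qd = 211 − P and Qs = 4P − 149.
Without the tax, 211 − P = 4P − 149 gives 5P = 360, so P* = $72 and Q* = 139.
With the tax collected from producers, supply shifts: Qs = 4(P − 24) − 149.
Solving gives Q = 119.8 with consumers paying $91.2 and producers receiving $67.2 (the $24 wedge).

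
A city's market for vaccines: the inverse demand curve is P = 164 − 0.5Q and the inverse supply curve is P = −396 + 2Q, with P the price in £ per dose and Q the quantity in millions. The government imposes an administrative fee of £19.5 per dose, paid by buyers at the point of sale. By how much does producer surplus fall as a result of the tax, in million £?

Rewrite in direct form: Qd = 328 − 2P and Qs = 0.5P + 198.
Without the tax, 328 − 2P = 0.5P + 198 gives 2.5P = 130, so P* = £52 and Q* = 224.
With the tax collected from buyers, demand (in seller-price terms) shifts: Qd = 328 − 2(P + 19.5).
Solving gives Q = 216.2 with buyers paying £55.9 and producers receiving £36.4 (the £19.5 wedge).
ΔPS is the trapezoid between Q = 216.2 and Q = 224 of height £15.6: ½ · (224 + 216.2) · 15.6 = £3433.56.

Producer surplus falls by £3433.56 million.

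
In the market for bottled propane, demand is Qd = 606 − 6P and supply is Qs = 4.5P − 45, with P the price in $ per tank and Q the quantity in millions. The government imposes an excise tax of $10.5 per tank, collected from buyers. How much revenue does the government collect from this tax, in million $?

Before the tax: set 606 − 6P = 4.5P − 45 → P* = $62, Q* = 234.
With the tax collected from buyers, demand (in seller-price terms) shifts: Qd = 606 − 6(P + 10.5).
Solving gives Q = 207 with buyers paying $66.5 and sellers receiving $56 (the $10.5 wedge).
Revenue = t · Q = 10.5 · 207 = $2173.5.

Tax revenue = $2173.5 million.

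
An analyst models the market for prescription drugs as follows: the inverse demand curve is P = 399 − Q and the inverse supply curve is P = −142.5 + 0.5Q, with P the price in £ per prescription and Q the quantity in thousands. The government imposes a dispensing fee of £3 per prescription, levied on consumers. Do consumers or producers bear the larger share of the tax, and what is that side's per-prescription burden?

Consumers bear the larger share: £2 per prescription.

Inverting to Q(P) form: Qd = 399 − P; Qs = 2P + 285.
Without the tax, 399 − P = 2P + 285 gives 3P = 114, so P* = £38 and Q* = 361.
With the tax collected from consumers, demand (in seller-price terms) shifts: Qd = 399 − (P + 3).
New equilibrium: consumers pay £40, producers receive £37, Q = 359. (Wedge: Pb − Ps = 3.)
Per-prescription burden: consumers £2, producers £1.
Consumers take the larger share because demand is less price-elastic here (demand slope 1 vs supply slope 2).
The less price-elastic side of the market bears the larger share of a per-unit tax.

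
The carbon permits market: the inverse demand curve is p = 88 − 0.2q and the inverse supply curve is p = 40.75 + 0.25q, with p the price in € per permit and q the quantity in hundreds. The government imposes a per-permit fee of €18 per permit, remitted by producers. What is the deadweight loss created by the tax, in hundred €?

Rewrite in direct form: qd = 440 − 5p and qs = 4p − 163.
Before the tax: set 440 − 5p = 4p − 163 → p* = €67, q* = 105.
With the tax collected from producers, supply shifts: qs = 4(p − 18) − 163.
New equilibrium: buyers pay €75, producers receive €57, q = 65. (Wedge: pb − ps = 18.)
Quantity falls by |ΔQ| = |105 − 65| = 40.
DWL = ½ · t · |ΔQ| = ½ · 18 · 40 = €360.

Deadweight loss = €360 hundred.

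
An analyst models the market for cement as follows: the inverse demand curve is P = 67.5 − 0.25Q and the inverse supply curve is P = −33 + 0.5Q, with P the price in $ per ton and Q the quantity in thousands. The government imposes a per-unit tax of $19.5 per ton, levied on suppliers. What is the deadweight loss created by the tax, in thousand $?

Rewrite in direct form: Qd = 270 − 4P and Qs = 2P + 66.
Before the tax: set 270 − 4P = 2P + 66 → P* = $34, Q* = 134.
With the tax collected from suppliers, supply shifts: Qs = 2(P − 19.5) + 66.
New equilibrium: consumers pay $40.5, suppliers receive $21, Q = 108. (Wedge: Pb − Ps = 19.5.)
Quantity falls by |ΔQ| = |134 − 108| = 26.
DWL = ½ · t · |ΔQ| = ½ · 19.5 · 26 = $253.5.

Deadweight loss = $253.5 thousand.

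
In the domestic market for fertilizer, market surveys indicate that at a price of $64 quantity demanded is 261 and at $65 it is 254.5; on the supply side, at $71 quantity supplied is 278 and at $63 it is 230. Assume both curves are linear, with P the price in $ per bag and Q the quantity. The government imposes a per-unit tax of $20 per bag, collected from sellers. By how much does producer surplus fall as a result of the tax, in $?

Demand slope: (254.5 − 261)/(65 − 64) = -6.5, so Qd = 677 − 6.5P.
Supply slope: (230 − 278)/(63 − 71) = 6, so Qs = 6P − 148.
Before the tax: set 677 − 6.5P = 6P − 148 → P* = $66, Q* = 248.
With the tax collected from sellers, supply shifts: Qs = 6(P − 20) − 148.
New equilibrium: consumers pay $75.6, sellers receive $55.6, Q = 185.6. (Wedge: Pb − Ps = 20.)
ΔPS is the trapezoid between Q = 185.6 and Q = 248 of height $10.4: ½ · (248 + 185.6) · 10.4 = $2254.72.

Producer surplus falls by $2254.72.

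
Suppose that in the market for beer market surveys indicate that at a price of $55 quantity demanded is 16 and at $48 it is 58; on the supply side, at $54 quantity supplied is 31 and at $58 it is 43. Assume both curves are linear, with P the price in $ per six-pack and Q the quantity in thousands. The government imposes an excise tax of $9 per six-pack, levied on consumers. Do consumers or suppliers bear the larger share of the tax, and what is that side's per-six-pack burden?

Demand slope: (58 − 16)/(48 − 55) = -6, so Qd = 346 − 6P.
Supply slope: (43 − 31)/(58 − 54) = 3, so Qs = 3P − 131.
Before the tax: set 346 − 6P = 3P − 131 → P* = $53, Q* = 28.
With the tax collected from consumers, demand (in seller-price terms) shifts: Qd = 346 − 6(P + 9).
New equilibrium: consumers pay $56, suppliers receive $47, Q = 10. (Wedge: Pb − Ps = 9.)
Per-six-pack burden: consumers $3, suppliers $6.
Suppliers take the larger share because supply is less price-elastic here (demand slope 6 vs supply slope 3).
The less price-elastic side of the market bears the larger share of a per-unit tax.

Suppliers bear the larger share: $6 per six-pack.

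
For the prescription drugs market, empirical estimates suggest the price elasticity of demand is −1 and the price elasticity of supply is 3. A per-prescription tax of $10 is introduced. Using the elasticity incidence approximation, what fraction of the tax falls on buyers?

Buyers' share ≈ 0.75.

Incidence ratio: buyers' share ≈ εs / (εs + |εd|) = 3 / (3 + 1) = 0.75.
Supply is the more elastic side, so buyers bear the larger share.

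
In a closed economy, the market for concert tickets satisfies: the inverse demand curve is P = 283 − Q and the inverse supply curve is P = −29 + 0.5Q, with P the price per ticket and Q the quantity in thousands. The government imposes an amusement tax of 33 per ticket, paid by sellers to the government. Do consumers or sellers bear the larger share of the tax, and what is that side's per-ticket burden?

Rewrite in direct form: Qd = 283 − P and Qs = 2P + 58.
Before the tax: set 283 − P = 2P + 58 → P* = 75, Q* = 208.
With the tax collected from sellers, supply shifts: Qs = 2(P − 33) + 58.
Solving gives Q = 186 with consumers paying 97 and sellers receiving 64 (the 33 wedge).
Per-ticket burden: consumers 22, sellers 11.
Consumers take the larger share because demand is less price-elastic here (demand slope 1 vs supply slope 2).
The less price-elastic side of the market bears the larger share of a per-unit tax.

Consumers bear the larger share: 22 per ticket.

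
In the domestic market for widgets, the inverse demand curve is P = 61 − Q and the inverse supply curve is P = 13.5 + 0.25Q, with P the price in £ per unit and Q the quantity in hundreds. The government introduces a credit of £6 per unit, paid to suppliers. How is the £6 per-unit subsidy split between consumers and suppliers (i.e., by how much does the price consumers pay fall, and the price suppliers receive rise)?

Rewrite in direct form: Qd = 61 − P and Qs = 4P − 54.
Without the subsidy, 61 − P = 4P − 54 gives 5P = 115, so P* = £23 and Q* = 38.
With a per-unit subsidy paid to suppliers, each receives P + 6 per unit sold, so supply becomes Qs = 4(P + 6) − 54.
New equilibrium: consumers pay £18.2, suppliers receive £24.2, Q = 42.8. (Wedge: Pb − Ps = −6.)
Gain to consumers: £4.8; to suppliers: £1.2. (They sum to £6.)

Consumers gain £4.8 per unit; suppliers gain £1.2 per unit.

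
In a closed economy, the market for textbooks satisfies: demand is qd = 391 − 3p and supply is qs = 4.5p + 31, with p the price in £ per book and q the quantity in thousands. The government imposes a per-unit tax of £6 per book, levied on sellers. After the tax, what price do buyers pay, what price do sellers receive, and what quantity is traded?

Without the tax, 391 − 3p = 4.5p + 31 gives 7.5p = 360, so p* = £48 and q* = 247.
With the tax collected from sellers, supply shifts: qs = 4.5(p − 6) + 31.
Solving gives q = 236.2 with buyers paying £51.6 and sellers receiving £45.6 (the £6 wedge).

Buyers pay £51.6; sellers receive £45.6; quantity = 236.2.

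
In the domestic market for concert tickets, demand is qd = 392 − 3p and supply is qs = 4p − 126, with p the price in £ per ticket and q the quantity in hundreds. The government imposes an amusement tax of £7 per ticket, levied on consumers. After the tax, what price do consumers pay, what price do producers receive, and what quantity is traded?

Consumers pay £78; producers receive £71; quantity = 158.

Without the tax, 392 − 3p = 4p − 126 gives 7p = 518, so p* = £74 and q* = 170.
With the tax collected from consumers, demand (in seller-price terms) shifts: qd = 392 − 3(p + 7).
New equilibrium: consumers pay £78, producers receive £71, q = 158. (Wedge: pb − ps = 7.)
The less price-elastic side of the market bears the larger share of a per-unit tax.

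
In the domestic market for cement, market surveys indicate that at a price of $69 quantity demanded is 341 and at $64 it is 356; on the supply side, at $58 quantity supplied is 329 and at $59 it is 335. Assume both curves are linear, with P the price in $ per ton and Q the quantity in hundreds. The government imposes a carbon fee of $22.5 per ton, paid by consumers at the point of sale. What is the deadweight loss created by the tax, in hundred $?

Demand slope: (356 − 341)/(64 − 69) = -3, so Qd = 548 − 3P.
Supply slope: (335 − 329)/(59 − 58) = 6, so Qs = 6P − 19.
Before the tax: set 548 − 3P = 6P − 19 → P* = $63, Q* = 359.
With the tax collected from consumers, demand (in seller-price terms) shifts: Qd = 548 − 3(P + 22.5).
Solving gives Q = 314 with consumers paying $78 and producers receiving $55.5 (the $22.5 wedge).
Quantity falls by |ΔQ| = |359 − 314| = 45.
DWL = ½ · t · |ΔQ| = ½ · 22.5 · 45 = $506.25.

Deadweight loss = $506.25 hundred.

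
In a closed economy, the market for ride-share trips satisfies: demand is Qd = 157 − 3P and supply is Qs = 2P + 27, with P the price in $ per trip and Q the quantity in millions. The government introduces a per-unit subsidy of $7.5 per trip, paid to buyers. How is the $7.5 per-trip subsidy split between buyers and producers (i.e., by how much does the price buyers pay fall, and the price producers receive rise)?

Before the subsidy: set 157 − 3P = 2P + 27 → P* = $26, Q* = 79.
With a per-unit subsidy paid to buyers, each effectively pays P − 7.5, so demand becomes Qd = 157 − 3(P − 7.5).
Solving gives Q = 88 with buyers paying $23 and producers receiving $30.5 (the $7.5 wedge).
Gain to buyers: $3; to producers: $4.5. (They sum to $7.5.)

Buyers gain $3 per trip; producers gain $4.5 per trip.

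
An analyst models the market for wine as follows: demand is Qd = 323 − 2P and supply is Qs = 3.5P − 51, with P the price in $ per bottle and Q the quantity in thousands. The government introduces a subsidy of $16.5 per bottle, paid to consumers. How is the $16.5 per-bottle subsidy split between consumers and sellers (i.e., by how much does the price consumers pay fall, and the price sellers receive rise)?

Consumers gain $10.5 per bottle; sellers gain $6 per bottle.

Without the subsidy, 323 − 2P = 3.5P − 51 gives 5.5P = 374, so P* = $68 and Q* = 187.
With a per-unit subsidy paid to consumers, each effectively pays P − 16.5, so demand becomes Qd = 323 − 2(P − 16.5).
Solving gives Q = 208 with consumers paying $57.5 and sellers receiving $74 (the $16.5 wedge).
Gain to consumers: $10.5; to sellers: $6. (They sum to $16.5.)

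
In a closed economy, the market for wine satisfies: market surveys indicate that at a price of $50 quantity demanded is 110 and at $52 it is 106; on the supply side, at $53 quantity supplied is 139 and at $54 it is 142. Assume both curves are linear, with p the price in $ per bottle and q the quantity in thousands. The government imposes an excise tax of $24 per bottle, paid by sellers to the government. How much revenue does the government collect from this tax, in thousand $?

Demand slope: (106 − 110)/(52 − 50) = -2, so qd = 210 − 2p.
Supply slope: (142 − 139)/(54 − 53) = 3, so qs = 3p − 20.
Without the tax, 210 − 2p = 3p − 20 gives 5p = 230, so p* = $46 and q* = 118.
With the tax collected from sellers, supply shifts: qs = 3(p − 24) − 20.
New equilibrium: consumers pay $60.4, sellers receive $36.4, q = 89.2. (Wedge: pb − ps = 24.)
Revenue = t · Q = 24 · 89.2 = $2140.8.

Tax revenue = $2140.8 thousand.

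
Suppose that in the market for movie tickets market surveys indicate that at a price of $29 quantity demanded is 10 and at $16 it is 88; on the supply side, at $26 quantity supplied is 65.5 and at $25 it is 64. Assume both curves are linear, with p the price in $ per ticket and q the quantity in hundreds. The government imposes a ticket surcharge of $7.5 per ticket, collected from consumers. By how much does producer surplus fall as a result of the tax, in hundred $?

Producer surplus falls by $321 hundred.

Demand slope: (88 − 10)/(16 − 29) = -6, so qd = 184 − 6p.
Supply slope: (64 − 65.5)/(25 − 26) = 1.5, so qs = 1.5p + 26.5.
Without the tax, 184 − 6p = 1.5p + 26.5 gives 7.5p = 157.5, so p* = $21 and q* = 58.
With the tax collected from consumers, demand (in seller-price terms) shifts: qd = 184 − 6(p + 7.5).
New equilibrium: consumers pay $22.5, suppliers receive $15, q = 49. (Wedge: pb − ps = 7.5.)
ΔPS is the trapezoid between Q = 49 and Q = 58 of height $6: ½ · (58 + 49) · 6 = $321.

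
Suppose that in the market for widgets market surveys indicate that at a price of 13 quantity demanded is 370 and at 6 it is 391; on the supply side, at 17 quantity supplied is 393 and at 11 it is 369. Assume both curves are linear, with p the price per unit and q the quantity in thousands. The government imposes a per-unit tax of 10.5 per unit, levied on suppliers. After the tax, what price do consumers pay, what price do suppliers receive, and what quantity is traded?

Consumers pay 18; suppliers receive 7.5; quantity = 355.

Demand slope: (391 − 370)/(6 − 13) = -3, so qd = 409 − 3p.
Supply slope: (369 − 393)/(11 − 17) = 4, so qs = 4p + 325.
Without the tax, 409 − 3p = 4p + 325 gives 7p = 84, so p* = 12 and q* = 373.
With the tax collected from suppliers, supply shifts: qs = 4(p − 10.5) + 325.
Solving gives q = 355 with consumers paying 18 and suppliers receiving 7.5 (the 10.5 wedge).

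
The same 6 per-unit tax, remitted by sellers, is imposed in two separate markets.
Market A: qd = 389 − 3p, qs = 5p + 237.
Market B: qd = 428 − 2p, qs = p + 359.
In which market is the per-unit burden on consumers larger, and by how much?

Market A, by 1.75.

Market A: pre-tax p* = 19, q* = 332; post-tax q = 320.75; per-unit burden on consumers = 3.75.
Market B: pre-tax p* = 23, q* = 382; post-tax q = 378; per-unit burden on consumers = 2.
Difference: 3.75 vs 2 → market A is larger by 1.75.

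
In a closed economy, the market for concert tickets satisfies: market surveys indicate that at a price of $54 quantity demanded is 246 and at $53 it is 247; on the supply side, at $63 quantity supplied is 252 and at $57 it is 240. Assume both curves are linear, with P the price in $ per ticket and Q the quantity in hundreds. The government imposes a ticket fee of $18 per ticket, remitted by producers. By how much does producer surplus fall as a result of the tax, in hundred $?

Producer surplus falls by $1416 hundred.

Demand slope: (247 − 246)/(53 − 54) = -1, so Qd = 300 − P.
Supply slope: (240 − 252)/(57 − 63) = 2, so Qs = 2P + 126.
Before the tax: set 300 − P = 2P + 126 → P* = $58, Q* = 242.
With the tax collected from producers, supply shifts: Qs = 2(P − 18) + 126.
Solving gives Q = 230 with consumers paying $70 and producers receiving $52 (the $18 wedge).
ΔPS is the trapezoid between Q = 230 and Q = 242 of height $6: ½ · (242 + 230) · 6 = $1416.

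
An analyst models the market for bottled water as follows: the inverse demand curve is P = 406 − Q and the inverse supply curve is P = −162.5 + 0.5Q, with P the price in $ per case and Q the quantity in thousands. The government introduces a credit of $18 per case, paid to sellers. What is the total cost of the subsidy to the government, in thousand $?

Inverting to Q(P) form: Qd = 406 − P; Qs = 2P + 325.
Before the subsidy: set 406 − P = 2P + 325 → P* = $27, Q* = 379.
With a per-unit subsidy paid to sellers, each receives P + 18 per unit sold, so supply becomes Qs = 2(P + 18) + 325.
New equilibrium: buyers pay $15, sellers receive $33, Q = 391. (Wedge: Pb − Ps = −18.)
Outlay = t · Q = 18 · 391 = $7038.

Government outlay = $7038 thousand.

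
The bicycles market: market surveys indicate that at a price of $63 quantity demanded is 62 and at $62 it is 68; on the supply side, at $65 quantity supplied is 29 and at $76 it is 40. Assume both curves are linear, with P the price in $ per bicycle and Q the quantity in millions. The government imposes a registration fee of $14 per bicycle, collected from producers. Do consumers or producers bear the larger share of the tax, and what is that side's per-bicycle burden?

Demand slope: (68 − 62)/(62 − 63) = -6, so Qd = 440 − 6P.
Supply slope: (40 − 29)/(76 − 65) = 1, so Qs = P − 36.
Without the tax, 440 − 6P = P − 36 gives 7P = 476, so P* = $68 and Q* = 32.
With the tax collected from producers, supply shifts: Qs = (P − 14) − 36.
New equilibrium: consumers pay $70, producers receive $56, Q = 20. (Wedge: Pb − Ps = 14.)
Per-bicycle burden: consumers $2, producers $12.
Producers take the larger share because supply is less price-elastic here (demand slope 6 vs supply slope 1).

Producers bear the larger share: $12 per bicycle.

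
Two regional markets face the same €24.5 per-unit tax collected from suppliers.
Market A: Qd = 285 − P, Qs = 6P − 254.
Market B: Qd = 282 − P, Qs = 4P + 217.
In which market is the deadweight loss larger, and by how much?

Market A, by €17.15.

Market A: pre-tax P* = €77, Q* = 208; post-tax Q = 187; deadweight loss = €257.25.
Market B: pre-tax P* = €13, Q* = 269; post-tax Q = 249.4; deadweight loss = €240.1.
Difference: €257.25 vs €240.1 → market A is larger by €17.15.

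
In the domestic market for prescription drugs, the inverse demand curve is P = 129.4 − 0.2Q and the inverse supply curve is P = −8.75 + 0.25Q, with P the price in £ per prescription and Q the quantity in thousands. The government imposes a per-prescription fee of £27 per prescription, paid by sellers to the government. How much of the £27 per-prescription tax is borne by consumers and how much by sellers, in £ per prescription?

Inverting to Q(P) form: Qd = 647 − 5P; Qs = 4P + 35.
Before the tax: set 647 − 5P = 4P + 35 → P* = £68, Q* = 307.
With the tax collected from sellers, supply shifts: Qs = 4(P − 27) + 35.
Solving gives Q = 247 with consumers paying £80 and sellers receiving £53 (the £27 wedge).
Burden on consumers: £12; on sellers: £15. (They sum to £27.)
The less price-elastic side of the market bears the larger share of a per-unit tax.

Consumers bear £12 per prescription; sellers bear £15 per prescription.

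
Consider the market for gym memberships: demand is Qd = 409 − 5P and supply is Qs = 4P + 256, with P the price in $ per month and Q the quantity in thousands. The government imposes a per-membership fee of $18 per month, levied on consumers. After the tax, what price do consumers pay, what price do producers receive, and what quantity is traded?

Consumers pay $25; producers receive $7; quantity = 284.

Before the tax: set 409 − 5P = 4P + 256 → P* = $17, Q* = 324.
With the tax collected from consumers, demand (in seller-price terms) shifts: Qd = 409 − 5(P + 18).
Solving gives Q = 284 with consumers paying $25 and producers receiving $7 (the $18 wedge).
The less price-elastic side of the market bears the larger share of a per-unit tax.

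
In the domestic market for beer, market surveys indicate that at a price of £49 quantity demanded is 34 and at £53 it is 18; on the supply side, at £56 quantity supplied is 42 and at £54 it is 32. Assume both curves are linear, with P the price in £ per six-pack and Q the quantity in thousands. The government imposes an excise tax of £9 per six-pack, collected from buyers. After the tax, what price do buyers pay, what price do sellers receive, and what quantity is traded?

Buyers pay £57; sellers receive £48; quantity = 2.

Demand slope: (18 − 34)/(53 − 49) = -4, so Qd = 230 − 4P.
Supply slope: (32 − 42)/(54 − 56) = 5, so Qs = 5P − 238.
Without the tax, 230 − 4P = 5P − 238 gives 9P = 468, so P* = £52 and Q* = 22.
With the tax collected from buyers, demand (in seller-price terms) shifts: Qd = 230 − 4(P + 9).
Solving gives Q = 2 with buyers paying £57 and sellers receiving £48 (the £9 wedge).
The less price-elastic side of the market bears the larger share of a per-unit tax.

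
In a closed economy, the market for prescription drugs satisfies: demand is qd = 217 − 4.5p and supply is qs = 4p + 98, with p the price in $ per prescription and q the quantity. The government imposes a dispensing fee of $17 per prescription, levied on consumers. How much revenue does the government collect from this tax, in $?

Tax revenue = $2006.

Without the tax, 217 − 4.5p = 4p + 98 gives 8.5p = 119, so p* = $14 and q* = 154.
With the tax collected from consumers, demand (in seller-price terms) shifts: qd = 217 − 4.5(p + 17).
New equilibrium: consumers pay $22, sellers receive $5, q = 118. (Wedge: pb − ps = 17.)
Revenue = t · Q = 17 · 118 = $2006.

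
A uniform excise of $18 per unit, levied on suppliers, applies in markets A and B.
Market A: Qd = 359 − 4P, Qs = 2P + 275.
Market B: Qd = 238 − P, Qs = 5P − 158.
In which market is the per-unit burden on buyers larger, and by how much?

Market B, by $9.

Market A: pre-tax P* = $14, Q* = 303; post-tax Q = 279; per-unit burden on buyers = $6.
Market B: pre-tax P* = $66, Q* = 172; post-tax Q = 157; per-unit burden on buyers = $15.
Difference: $6 vs $15 → market B is larger by $9.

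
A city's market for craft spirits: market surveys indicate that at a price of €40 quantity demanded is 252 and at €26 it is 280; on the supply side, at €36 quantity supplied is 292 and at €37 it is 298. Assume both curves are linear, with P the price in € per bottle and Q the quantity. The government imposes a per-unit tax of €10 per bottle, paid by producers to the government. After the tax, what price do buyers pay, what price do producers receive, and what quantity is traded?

Buyers pay €39.5; producers receive €29.5; quantity = 253.

Demand slope: (280 − 252)/(26 − 40) = -2, so Qd = 332 − 2P.
Supply slope: (298 − 292)/(37 − 36) = 6, so Qs = 6P + 76.
Before the tax: set 332 − 2P = 6P + 76 → P* = €32, Q* = 268.
With the tax collected from producers, supply shifts: Qs = 6(P − 10) + 76.
New equilibrium: buyers pay €39.5, producers receive €29.5, Q = 253. (Wedge: Pb − Ps = 10.)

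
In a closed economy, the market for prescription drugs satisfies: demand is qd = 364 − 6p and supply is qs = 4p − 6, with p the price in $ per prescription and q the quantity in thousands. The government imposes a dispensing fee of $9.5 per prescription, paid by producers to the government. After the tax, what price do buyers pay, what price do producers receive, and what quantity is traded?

Buyers pay $40.8; producers receive $31.3; quantity = 119.2.

Before the tax: set 364 − 6p = 4p − 6 → p* = $37, q* = 142.
With the tax collected from producers, supply shifts: qs = 4(p − 9.5) − 6.
Solving gives q = 119.2 with buyers paying $40.8 and producers receiving $31.3 (the $9.5 wedge).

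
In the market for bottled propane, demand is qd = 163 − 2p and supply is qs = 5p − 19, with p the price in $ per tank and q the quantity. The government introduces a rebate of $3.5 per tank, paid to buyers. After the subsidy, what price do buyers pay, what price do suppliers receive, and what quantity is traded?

Without the subsidy, 163 − 2p = 5p − 19 gives 7p = 182, so p* = $26 and q* = 111.
With a per-unit subsidy paid to buyers, each effectively pays p − 3.5, so demand becomes qd = 163 − 2(p − 3.5).
New equilibrium: buyers pay $23.5, suppliers receive $27, q = 116. (Wedge: pb − ps = −3.5.)

Buyers pay $23.5; suppliers receive $27; quantity = 116.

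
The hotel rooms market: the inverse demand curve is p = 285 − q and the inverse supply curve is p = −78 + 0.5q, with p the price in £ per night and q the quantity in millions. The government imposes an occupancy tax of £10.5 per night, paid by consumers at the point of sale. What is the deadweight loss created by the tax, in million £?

Inverting to q(p) form: qd = 285 − p; qs = 2p + 156.
Before the tax: set 285 − p = 2p + 156 → p* = £43, q* = 242.
With the tax collected from consumers, demand (in seller-price terms) shifts: qd = 285 − (p + 10.5).
Solving gives q = 235 with consumers paying £50 and producers receiving £39.5 (the £10.5 wedge).
Quantity falls by |ΔQ| = |242 − 235| = 7.
DWL = ½ · t · |ΔQ| = ½ · 10.5 · 7 = £36.75.

Deadweight loss = £36.75 million.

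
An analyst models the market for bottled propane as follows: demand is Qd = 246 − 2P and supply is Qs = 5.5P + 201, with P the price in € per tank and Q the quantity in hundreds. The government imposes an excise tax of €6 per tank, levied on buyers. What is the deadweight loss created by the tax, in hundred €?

Deadweight loss = €26.4 hundred.

Without the tax, 246 − 2P = 5.5P + 201 gives 7.5P = 45, so P* = €6 and Q* = 234.
With the tax collected from buyers, demand (in seller-price terms) shifts: Qd = 246 − 2(P + 6).
Solving gives Q = 225.2 with buyers paying €10.4 and sellers receiving €4.4 (the €6 wedge).
Quantity falls by |ΔQ| = |234 − 225.2| = 8.8.
DWL = ½ · t · |ΔQ| = ½ · 6 · 8.8 = €26.4.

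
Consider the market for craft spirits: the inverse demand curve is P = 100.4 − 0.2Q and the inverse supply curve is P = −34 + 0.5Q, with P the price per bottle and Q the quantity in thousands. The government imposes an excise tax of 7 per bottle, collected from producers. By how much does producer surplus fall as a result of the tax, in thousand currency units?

Rewrite in direct form: Qd = 502 − 5P and Qs = 2P + 68.
Without the tax, 502 − 5P = 2P + 68 gives 7P = 434, so P* = 62 and Q* = 192.
With the tax collected from producers, supply shifts: Qs = 2(P − 7) + 68.
Solving gives Q = 182 with buyers paying 64 and producers receiving 57 (the 7 wedge).
ΔPS is the trapezoid between Q = 182 and Q = 192 of height 5: ½ · (192 + 182) · 5 = 935.

Producer surplus falls by 935 thousand.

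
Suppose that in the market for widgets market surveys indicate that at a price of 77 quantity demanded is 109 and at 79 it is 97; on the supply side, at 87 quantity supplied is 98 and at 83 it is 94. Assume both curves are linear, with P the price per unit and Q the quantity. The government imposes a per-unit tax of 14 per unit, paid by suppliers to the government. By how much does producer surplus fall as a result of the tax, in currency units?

Producer surplus falls by 1020.

Demand slope: (97 − 109)/(79 − 77) = -6, so Qd = 571 − 6P.
Supply slope: (94 − 98)/(83 − 87) = 1, so Qs = P + 11.
Without the tax, 571 − 6P = P + 11 gives 7P = 560, so P* = 80 and Q* = 91.
With the tax collected from suppliers, supply shifts: Qs = (P − 14) + 11.
Solving gives Q = 79 with consumers paying 82 and suppliers receiving 68 (the 14 wedge).
ΔPS is the trapezoid between Q = 79 and Q = 91 of height 12: ½ · (91 + 79) · 12 = 1020.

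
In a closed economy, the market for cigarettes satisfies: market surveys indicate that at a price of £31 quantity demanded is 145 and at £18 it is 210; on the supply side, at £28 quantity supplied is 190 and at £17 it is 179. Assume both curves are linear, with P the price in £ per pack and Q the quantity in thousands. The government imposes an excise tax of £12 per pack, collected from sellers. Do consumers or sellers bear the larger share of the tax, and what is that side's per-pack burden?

Demand slope: (210 − 145)/(18 − 31) = -5, so Qd = 300 − 5P.
Supply slope: (179 − 190)/(17 − 28) = 1, so Qs = P + 162.
Before the tax: set 300 − 5P = P + 162 → P* = £23, Q* = 185.
With the tax collected from sellers, supply shifts: Qs = (P − 12) + 162.
New equilibrium: consumers pay £25, sellers receive £13, Q = 175. (Wedge: Pb − Ps = 12.)
Per-pack burden: consumers £2, sellers £10.
Sellers take the larger share because supply is less price-elastic here (demand slope 5 vs supply slope 1).
The less price-elastic side of the market bears the larger share of a per-unit tax.

Sellers bear the larger share: £10 per pack.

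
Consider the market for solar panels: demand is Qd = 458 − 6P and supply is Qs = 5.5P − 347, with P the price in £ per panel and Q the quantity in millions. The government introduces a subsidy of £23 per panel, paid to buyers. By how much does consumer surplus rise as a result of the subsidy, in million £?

Consumer surplus rises by £781 million.

Without the subsidy, 458 − 6P = 5.5P − 347 gives 11.5P = 805, so P* = £70 and Q* = 38.
With a per-unit subsidy paid to buyers, each effectively pays P − 23, so demand becomes Qd = 458 − 6(P − 23).
Solving gives Q = 104 with buyers paying £59 and producers receiving £82 (the £23 wedge).
ΔCS is the trapezoid between Q = 104 and Q = 38 of height £11: ½ · (38 + 104) · 11 = £781.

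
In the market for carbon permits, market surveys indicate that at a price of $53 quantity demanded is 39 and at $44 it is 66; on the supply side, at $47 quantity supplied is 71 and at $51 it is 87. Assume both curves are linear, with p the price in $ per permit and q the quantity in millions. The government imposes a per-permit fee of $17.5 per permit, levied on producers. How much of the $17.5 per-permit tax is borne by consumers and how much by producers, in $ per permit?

Consumers bear $10 per permit; producers bear $7.5 per permit.

Demand slope: (66 − 39)/(44 − 53) = -3, so qd = 198 − 3p.
Supply slope: (87 − 71)/(51 − 47) = 4, so qs = 4p − 117.
Before the tax: set 198 − 3p = 4p − 117 → p* = $45, q* = 63.
With the tax collected from producers, supply shifts: qs = 4(p − 17.5) − 117.
Solving gives q = 33 with consumers paying $55 and producers receiving $37.5 (the $17.5 wedge).
Burden on consumers: $10; on producers: $7.5. (They sum to $17.5.)
The less price-elastic side of the market bears the larger share of a per-unit tax.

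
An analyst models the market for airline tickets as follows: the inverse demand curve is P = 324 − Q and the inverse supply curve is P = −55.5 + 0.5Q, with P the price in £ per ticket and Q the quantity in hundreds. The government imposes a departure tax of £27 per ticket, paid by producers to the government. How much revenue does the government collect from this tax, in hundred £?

Tax revenue = £6345 hundred.

Inverting to Q(P) form: Qd = 324 − P; Qs = 2P + 111.
Without the tax, 324 − P = 2P + 111 gives 3P = 213, so P* = £71 and Q* = 253.
With the tax collected from producers, supply shifts: Qs = 2(P − 27) + 111.
New equilibrium: buyers pay £89, producers receive £62, Q = 235. (Wedge: Pb − Ps = 27.)
Revenue = t · Q = 27 · 235 = £6345.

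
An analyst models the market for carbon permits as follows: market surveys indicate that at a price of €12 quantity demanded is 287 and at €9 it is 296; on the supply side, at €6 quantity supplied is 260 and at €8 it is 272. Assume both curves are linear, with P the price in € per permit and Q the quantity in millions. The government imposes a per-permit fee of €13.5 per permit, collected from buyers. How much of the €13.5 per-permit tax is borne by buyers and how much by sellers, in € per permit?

Buyers bear €9 per permit; sellers bear €4.5 per permit.

Demand slope: (296 − 287)/(9 − 12) = -3, so Qd = 323 − 3P.
Supply slope: (272 − 260)/(8 − 6) = 6, so Qs = 6P + 224.
Before the tax: set 323 − 3P = 6P + 224 → P* = €11, Q* = 290.
With the tax collected from buyers, demand (in seller-price terms) shifts: Qd = 323 − 3(P + 13.5).
Solving gives Q = 263 with buyers paying €20 and sellers receiving €6.5 (the €13.5 wedge).
Burden on buyers: €9; on sellers: €4.5. (They sum to €13.5.)
The less price-elastic side of the market bears the larger share of a per-unit tax.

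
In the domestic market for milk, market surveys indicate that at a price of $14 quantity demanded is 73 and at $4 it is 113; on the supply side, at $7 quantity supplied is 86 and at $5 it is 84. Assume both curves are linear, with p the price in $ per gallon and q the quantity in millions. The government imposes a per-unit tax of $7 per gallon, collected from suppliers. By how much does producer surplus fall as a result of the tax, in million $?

Producer surplus falls by $482.72 million.

Demand slope: (113 − 73)/(4 − 14) = -4, so qd = 129 − 4p.
Supply slope: (84 − 86)/(5 − 7) = 1, so qs = p + 79.
Before the tax: set 129 − 4p = p + 79 → p* = $10, q* = 89.
With the tax collected from suppliers, supply shifts: qs = (p − 7) + 79.
New equilibrium: buyers pay $11.4, suppliers receive $4.4, q = 83.4. (Wedge: pb − ps = 7.)
ΔPS is the trapezoid between Q = 83.4 and Q = 89 of height $5.6: ½ · (89 + 83.4) · 5.6 = $482.72.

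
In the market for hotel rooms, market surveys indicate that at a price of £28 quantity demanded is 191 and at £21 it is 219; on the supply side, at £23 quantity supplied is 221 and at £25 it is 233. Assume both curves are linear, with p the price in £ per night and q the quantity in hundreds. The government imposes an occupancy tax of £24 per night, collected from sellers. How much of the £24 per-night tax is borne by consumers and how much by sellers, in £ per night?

Consumers bear £14.4 per night; sellers bear £9.6 per night.

Demand slope: (219 − 191)/(21 − 28) = -4, so qd = 303 − 4p.
Supply slope: (233 − 221)/(25 − 23) = 6, so qs = 6p + 83.
Without the tax, 303 − 4p = 6p + 83 gives 10p = 220, so p* = £22 and q* = 215.
With the tax collected from sellers, supply shifts: qs = 6(p − 24) + 83.
Solving gives q = 157.4 with consumers paying £36.4 and sellers receiving £12.4 (the £24 wedge).
Burden on consumers: £14.4; on sellers: £9.6. (They sum to £24.)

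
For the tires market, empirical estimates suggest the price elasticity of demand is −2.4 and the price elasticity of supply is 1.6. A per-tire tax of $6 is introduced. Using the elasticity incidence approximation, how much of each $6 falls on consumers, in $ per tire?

Consumers bear ≈ $2.4 per tire.

Incidence ratio: consumers' share ≈ εs / (εs + |εd|) = 1.6 / (1.6 + 2.4) = 0.4.
So consumers bear ≈ 0.4 × $6 = $2.4; sellers bear $3.6.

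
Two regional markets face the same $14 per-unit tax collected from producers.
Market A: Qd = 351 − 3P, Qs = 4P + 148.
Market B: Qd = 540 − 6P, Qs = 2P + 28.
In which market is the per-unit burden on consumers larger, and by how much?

Market A: pre-tax P* = $29, Q* = 264; post-tax Q = 240; per-unit burden on consumers = $8.
Market B: pre-tax P* = $64, Q* = 156; post-tax Q = 135; per-unit burden on consumers = $3.5.
Difference: $8 vs $3.5 → market A is larger by $4.5.

Market A, by $4.5.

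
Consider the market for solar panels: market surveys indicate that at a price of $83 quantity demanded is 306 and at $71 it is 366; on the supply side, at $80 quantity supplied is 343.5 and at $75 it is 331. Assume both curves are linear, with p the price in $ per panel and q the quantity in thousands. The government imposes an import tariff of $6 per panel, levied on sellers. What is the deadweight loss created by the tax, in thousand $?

Demand slope: (366 − 306)/(71 − 83) = -5, so qd = 721 − 5p.
Supply slope: (331 − 343.5)/(75 − 80) = 2.5, so qs = 2.5p + 143.5.
Before the tax: set 721 − 5p = 2.5p + 143.5 → p* = $77, q* = 336.
With the tax collected from sellers, supply shifts: qs = 2.5(p − 6) + 143.5.
New equilibrium: buyers pay $79, sellers receive $73, q = 326. (Wedge: pb − ps = 6.)
Quantity falls by |ΔQ| = |336 − 326| = 10.
DWL = ½ · t · |ΔQ| = ½ · 6 · 10 = $30.

Deadweight loss = $30 thousand.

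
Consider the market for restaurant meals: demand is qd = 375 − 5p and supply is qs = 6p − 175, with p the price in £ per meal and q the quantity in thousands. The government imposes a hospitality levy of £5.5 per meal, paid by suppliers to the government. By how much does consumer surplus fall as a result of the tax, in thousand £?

Before the tax: set 375 − 5p = 6p − 175 → p* = £50, q* = 125.
With the tax collected from suppliers, supply shifts: qs = 6(p − 5.5) − 175.
Solving gives q = 110 with consumers paying £53 and suppliers receiving £47.5 (the £5.5 wedge).
ΔCS is the trapezoid between Q = 110 and Q = 125 of height £3: ½ · (125 + 110) · 3 = £352.5.

Consumer surplus falls by £352.5 thousand.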